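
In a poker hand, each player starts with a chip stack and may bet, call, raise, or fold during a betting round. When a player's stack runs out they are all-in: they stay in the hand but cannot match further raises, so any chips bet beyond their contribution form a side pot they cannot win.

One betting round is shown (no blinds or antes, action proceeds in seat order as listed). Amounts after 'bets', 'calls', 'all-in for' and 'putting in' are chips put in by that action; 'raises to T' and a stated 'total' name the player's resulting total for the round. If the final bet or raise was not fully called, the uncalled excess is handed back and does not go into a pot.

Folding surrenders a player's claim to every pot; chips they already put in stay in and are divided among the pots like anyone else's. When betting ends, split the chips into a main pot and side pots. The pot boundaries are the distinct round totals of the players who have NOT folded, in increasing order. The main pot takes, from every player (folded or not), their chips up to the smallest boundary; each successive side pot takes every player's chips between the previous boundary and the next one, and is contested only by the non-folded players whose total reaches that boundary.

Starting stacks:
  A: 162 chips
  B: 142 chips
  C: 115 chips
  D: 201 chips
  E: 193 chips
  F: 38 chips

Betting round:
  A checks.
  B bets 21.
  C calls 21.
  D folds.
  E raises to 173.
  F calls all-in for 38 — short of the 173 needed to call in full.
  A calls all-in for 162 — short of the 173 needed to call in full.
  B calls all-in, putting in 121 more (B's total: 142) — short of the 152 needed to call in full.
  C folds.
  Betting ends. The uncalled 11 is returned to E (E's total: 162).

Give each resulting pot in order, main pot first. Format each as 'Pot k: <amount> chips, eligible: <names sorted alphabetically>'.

Contributions (after 11 returned to E): A=162, B=142, C=21, E=162, F=38
Folded: C, D
Pot levels (distinct totals of non-folded players): 38, 142, 162
Layer 1-38: A 38 + B 38 + C 21 + E 38 + F 38 = 173 chips; eligible A, B, E, F
Layer 39-142: 104 each from A, B, E = 104*3 = 312 chips; eligible A, B, E
Layer 143-162: 20 each from A, E = 20*2 = 40 chips; eligible A, E

Pot 1: 173 chips, eligible: A, B, E, F
Pot 2: 312 chips, eligible: A, B, E
Pot 3: 40 chips, eligible: A, E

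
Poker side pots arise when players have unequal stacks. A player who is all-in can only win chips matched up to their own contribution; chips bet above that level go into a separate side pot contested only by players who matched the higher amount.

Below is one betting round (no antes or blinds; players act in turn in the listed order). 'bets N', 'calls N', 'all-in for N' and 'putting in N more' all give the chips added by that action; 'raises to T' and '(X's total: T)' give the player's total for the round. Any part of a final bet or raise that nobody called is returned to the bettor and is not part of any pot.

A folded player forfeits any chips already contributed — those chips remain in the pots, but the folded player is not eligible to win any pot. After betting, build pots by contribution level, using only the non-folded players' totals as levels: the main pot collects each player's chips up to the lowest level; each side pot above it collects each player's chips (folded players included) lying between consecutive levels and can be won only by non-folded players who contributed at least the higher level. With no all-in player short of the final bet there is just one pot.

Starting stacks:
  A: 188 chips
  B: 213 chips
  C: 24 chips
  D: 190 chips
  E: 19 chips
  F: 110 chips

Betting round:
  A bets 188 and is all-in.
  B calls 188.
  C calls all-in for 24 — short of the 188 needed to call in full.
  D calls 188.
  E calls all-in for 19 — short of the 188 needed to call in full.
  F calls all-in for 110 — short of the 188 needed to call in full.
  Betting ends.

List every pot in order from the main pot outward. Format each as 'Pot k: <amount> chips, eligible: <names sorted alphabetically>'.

Pot 1: 114 chips, eligible: A, B, C, D, E, F
Pot 2: 25 chips, eligible: A, B, C, D, F
Pot 3: 344 chips, eligible: A, B, D, F
Pot 4: 234 chips, eligible: A, B, D

Derivation:
Contributions: A=188, B=188, C=24, D=188, E=19, F=110
Pot levels (distinct totals of non-folded players): 19, 24, 110, 188
Layer 1-19: 19 each from A, B, C, D, E, F = 19*6 = 114 chips; eligible A, B, C, D, E, F
Layer 20-24: 5 each from A, B, C, D, F = 5*5 = 25 chips; eligible A, B, C, D, F
Layer 25-110: 86 each from A, B, D, F = 86*4 = 344 chips; eligible A, B, D, F
Layer 111-188: 78 each from A, B, D = 78*3 = 234 chips; eligible A, B, D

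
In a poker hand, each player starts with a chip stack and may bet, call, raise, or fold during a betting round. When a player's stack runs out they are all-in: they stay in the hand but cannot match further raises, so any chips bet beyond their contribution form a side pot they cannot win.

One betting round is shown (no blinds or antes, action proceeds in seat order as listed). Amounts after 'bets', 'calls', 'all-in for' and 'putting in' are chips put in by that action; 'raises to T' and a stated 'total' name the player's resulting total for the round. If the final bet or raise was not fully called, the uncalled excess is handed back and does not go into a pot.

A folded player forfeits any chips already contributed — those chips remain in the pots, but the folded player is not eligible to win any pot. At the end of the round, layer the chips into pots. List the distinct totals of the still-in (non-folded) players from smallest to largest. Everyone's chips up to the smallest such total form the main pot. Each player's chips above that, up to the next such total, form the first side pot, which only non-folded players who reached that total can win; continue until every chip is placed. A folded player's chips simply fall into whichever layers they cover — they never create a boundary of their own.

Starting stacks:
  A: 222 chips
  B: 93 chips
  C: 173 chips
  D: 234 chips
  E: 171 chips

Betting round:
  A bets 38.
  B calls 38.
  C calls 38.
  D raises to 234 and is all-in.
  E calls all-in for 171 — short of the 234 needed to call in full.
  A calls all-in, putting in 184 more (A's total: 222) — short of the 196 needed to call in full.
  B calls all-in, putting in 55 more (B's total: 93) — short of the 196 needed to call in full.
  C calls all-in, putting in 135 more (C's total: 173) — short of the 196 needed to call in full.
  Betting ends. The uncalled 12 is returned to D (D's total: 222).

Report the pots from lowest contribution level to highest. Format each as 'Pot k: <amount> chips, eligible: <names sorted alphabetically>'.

Pot 1: 465 chips, eligible: A, B, C, D, E
Pot 2: 312 chips, eligible: A, C, D, E
Pot 3: 6 chips, eligible: A, C, D
Pot 4: 98 chips, eligible: A, D

Derivation:
Contributions (after 12 returned to D): A=222, B=93, C=173, D=222, E=171
Pot levels (distinct totals of non-folded players): 93, 171, 173, 222
Layer 1-93: 93 each from A, B, C, D, E = 93*5 = 465 chips; eligible A, B, C, D, E
Layer 94-171: 78 each from A, C, D, E = 78*4 = 312 chips; eligible A, C, D, E
Layer 172-173: 2 each from A, C, D = 2*3 = 6 chips; eligible A, C, D
Layer 174-222: 49 each from A, D = 49*2 = 98 chips; eligible A, D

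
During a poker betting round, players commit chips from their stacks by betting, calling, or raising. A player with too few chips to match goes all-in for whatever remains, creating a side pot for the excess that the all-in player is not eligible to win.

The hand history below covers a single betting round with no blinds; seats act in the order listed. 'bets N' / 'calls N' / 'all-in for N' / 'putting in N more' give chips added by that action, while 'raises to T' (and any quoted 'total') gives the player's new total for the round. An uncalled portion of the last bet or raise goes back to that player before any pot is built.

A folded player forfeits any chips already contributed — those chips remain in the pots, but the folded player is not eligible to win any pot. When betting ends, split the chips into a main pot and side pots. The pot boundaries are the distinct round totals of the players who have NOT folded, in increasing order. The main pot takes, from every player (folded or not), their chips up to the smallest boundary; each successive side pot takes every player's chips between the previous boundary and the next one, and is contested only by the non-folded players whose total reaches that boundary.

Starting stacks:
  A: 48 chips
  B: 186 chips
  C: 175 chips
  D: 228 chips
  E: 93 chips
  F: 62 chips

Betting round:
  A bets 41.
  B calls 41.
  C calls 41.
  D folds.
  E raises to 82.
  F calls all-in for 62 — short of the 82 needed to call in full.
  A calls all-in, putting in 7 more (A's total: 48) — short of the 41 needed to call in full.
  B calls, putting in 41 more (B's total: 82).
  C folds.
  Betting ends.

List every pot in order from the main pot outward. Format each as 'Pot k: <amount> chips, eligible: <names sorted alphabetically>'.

Contributions: A=48, B=82, C=41, E=82, F=62
Folded: C, D
Pot levels (distinct totals of non-folded players): 48, 62, 82
Layer 1-48: A 48 + B 48 + C 41 + E 48 + F 48 = 233 chips; eligible A, B, E, F
Layer 49-62: 14 each from B, E, F = 14*3 = 42 chips; eligible B, E, F
Layer 63-82: 20 each from B, E = 20*2 = 40 chips; eligible B, E

Pot 1: 233 chips, eligible: A, B, E, F
Pot 2: 42 chips, eligible: B, E, F
Pot 3: 40 chips, eligible: B, E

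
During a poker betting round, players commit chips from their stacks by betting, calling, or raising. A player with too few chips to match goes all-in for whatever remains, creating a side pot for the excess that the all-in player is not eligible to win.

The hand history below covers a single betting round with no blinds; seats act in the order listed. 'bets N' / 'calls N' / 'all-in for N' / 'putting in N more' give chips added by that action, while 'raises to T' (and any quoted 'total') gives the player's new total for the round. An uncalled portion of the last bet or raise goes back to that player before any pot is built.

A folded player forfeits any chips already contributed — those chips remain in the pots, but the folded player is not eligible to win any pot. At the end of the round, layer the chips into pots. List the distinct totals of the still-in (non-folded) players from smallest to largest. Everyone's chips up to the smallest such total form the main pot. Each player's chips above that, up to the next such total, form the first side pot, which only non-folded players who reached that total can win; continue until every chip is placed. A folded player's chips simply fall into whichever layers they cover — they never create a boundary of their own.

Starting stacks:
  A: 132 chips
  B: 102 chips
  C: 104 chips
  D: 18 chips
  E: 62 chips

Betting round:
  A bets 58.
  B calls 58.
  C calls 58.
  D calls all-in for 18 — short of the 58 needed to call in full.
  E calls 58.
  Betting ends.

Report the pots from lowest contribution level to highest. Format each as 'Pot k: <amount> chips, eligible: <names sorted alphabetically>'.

Pot 1: 90 chips, eligible: A, B, C, D, E
Pot 2: 160 chips, eligible: A, B, C, E

Derivation:
Contributions: A=58, B=58, C=58, D=18, E=58
Pot levels (distinct totals of non-folded players): 18, 58
Layer 1-18: 18 each from A, B, C, D, E = 18*5 = 90 chips; eligible A, B, C, D, E
Layer 19-58: 40 each from A, B, C, E = 40*4 = 160 chips; eligible A, B, C, E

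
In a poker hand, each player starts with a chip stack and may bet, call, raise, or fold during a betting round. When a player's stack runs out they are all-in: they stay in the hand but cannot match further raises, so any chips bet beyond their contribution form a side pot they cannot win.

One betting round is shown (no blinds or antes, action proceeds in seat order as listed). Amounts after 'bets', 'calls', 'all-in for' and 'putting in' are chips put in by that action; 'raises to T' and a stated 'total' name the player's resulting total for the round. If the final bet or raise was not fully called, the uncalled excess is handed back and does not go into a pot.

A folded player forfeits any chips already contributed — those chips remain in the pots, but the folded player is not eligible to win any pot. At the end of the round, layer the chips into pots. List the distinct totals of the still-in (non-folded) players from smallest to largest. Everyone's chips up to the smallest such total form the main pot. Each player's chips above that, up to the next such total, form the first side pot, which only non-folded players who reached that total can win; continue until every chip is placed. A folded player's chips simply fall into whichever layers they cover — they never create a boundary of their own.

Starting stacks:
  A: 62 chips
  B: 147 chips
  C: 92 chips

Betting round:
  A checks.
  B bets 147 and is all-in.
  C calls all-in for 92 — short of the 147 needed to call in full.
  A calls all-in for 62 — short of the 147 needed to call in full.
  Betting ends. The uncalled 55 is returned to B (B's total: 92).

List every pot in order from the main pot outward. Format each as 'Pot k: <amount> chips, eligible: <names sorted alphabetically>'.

Pot 1: 186 chips, eligible: A, B, C
Pot 2: 60 chips, eligible: B, C

Derivation:
Contributions (after 55 returned to B): A=62, B=92, C=92
Pot levels (distinct totals of non-folded players): 62, 92
Layer 1-62: 62 each from A, B, C = 62*3 = 186 chips; eligible A, B, C
Layer 63-92: 30 each from B, C = 30*2 = 60 chips; eligible B, C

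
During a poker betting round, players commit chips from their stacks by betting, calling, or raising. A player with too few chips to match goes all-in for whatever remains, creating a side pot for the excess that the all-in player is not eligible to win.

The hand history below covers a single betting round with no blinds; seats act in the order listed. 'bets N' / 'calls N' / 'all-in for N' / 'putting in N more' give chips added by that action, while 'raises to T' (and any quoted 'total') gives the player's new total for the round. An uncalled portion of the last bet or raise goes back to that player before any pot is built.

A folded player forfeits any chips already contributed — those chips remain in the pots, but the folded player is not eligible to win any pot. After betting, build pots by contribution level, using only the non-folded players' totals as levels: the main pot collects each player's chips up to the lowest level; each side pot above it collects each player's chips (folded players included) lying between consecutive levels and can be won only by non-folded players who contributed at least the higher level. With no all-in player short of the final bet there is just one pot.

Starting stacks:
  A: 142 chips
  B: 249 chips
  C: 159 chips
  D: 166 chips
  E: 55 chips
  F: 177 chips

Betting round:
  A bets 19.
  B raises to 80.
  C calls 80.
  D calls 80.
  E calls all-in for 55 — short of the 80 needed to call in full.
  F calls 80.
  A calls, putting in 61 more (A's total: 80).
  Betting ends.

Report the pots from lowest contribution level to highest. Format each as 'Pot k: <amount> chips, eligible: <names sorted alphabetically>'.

Contributions: A=80, B=80, C=80, D=80, E=55, F=80
Pot levels (distinct totals of non-folded players): 55, 80
Layer 1-55: 55 each from A, B, C, D, E, F = 55*6 = 330 chips; eligible A, B, C, D, E, F
Layer 56-80: 25 each from A, B, C, D, F = 25*5 = 125 chips; eligible A, B, C, D, F

Pot 1: 330 chips, eligible: A, B, C, D, E, F
Pot 2: 125 chips, eligible: A, B, C, D, F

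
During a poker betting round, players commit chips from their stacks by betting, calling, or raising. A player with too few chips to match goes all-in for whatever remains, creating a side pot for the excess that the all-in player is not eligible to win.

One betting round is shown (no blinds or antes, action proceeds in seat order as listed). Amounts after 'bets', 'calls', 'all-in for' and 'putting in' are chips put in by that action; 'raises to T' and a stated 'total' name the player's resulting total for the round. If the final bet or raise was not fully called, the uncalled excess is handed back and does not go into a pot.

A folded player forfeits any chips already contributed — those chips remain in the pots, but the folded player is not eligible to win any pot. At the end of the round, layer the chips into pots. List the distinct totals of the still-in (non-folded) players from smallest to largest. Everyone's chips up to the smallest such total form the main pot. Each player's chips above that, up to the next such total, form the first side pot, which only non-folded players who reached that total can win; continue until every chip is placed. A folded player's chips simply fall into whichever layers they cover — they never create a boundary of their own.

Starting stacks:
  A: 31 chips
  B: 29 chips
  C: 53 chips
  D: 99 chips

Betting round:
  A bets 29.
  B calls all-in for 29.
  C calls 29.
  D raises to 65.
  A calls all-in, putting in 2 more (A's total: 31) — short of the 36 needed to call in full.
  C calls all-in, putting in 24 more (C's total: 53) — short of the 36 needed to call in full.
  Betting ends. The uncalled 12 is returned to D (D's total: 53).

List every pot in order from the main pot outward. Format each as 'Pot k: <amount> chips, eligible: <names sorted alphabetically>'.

Pot 1: 116 chips, eligible: A, B, C, D
Pot 2: 6 chips, eligible: A, C, D
Pot 3: 44 chips, eligible: C, D

Derivation:
Contributions (after 12 returned to D): A=31, B=29, C=53, D=53
Pot levels (distinct totals of non-folded players): 29, 31, 53
Layer 1-29: 29 each from A, B, C, D = 29*4 = 116 chips; eligible A, B, C, D
Layer 30-31: 2 each from A, C, D = 2*3 = 6 chips; eligible A, C, D
Layer 32-53: 22 each from C, D = 22*2 = 44 chips; eligible C, D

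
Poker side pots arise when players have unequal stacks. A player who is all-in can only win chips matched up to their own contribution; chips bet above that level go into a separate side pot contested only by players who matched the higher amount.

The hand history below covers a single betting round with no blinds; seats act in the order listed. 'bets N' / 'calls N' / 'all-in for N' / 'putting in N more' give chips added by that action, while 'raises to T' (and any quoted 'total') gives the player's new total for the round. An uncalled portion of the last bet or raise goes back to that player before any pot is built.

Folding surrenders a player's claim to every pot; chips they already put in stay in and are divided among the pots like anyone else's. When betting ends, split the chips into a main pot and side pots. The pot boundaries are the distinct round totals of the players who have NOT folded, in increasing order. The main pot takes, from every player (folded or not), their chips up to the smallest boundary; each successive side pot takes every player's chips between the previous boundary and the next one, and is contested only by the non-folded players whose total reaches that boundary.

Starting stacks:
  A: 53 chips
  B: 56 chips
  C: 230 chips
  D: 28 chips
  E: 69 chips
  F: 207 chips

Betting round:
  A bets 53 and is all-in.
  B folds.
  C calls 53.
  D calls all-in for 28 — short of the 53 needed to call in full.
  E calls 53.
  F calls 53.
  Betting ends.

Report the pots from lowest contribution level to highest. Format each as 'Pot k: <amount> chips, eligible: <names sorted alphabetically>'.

Pot 1: 140 chips, eligible: A, C, D, E, F
Pot 2: 100 chips, eligible: A, C, E, F

Derivation:
Contributions: A=53, C=53, D=28, E=53, F=53
Folded: B
Pot levels (distinct totals of non-folded players): 28, 53
Layer 1-28: 28 each from A, C, D, E, F = 28*5 = 140 chips; eligible A, C, D, E, F
Layer 29-53: 25 each from A, C, E, F = 25*4 = 100 chips; eligible A, C, E, F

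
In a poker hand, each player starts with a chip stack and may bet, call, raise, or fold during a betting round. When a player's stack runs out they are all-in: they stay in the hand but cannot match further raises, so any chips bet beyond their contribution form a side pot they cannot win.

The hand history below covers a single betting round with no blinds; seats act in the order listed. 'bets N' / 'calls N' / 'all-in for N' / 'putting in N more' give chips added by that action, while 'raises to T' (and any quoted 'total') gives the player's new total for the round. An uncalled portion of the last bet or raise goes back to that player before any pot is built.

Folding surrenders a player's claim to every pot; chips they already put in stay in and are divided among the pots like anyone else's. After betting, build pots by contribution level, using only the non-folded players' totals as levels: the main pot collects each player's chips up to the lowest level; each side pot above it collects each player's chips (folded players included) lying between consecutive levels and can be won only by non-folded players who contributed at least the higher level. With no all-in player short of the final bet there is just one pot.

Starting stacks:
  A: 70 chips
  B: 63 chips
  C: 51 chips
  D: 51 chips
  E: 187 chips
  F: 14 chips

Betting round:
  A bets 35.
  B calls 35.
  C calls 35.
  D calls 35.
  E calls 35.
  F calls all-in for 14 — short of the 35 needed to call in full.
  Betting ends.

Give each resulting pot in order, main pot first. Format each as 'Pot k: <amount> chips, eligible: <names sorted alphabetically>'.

Contributions: A=35, B=35, C=35, D=35, E=35, F=14
Pot levels (distinct totals of non-folded players): 14, 35
Layer 1-14: 14 each from A, B, C, D, E, F = 14*6 = 84 chips; eligible A, B, C, D, E, F
Layer 15-35: 21 each from A, B, C, D, E = 21*5 = 105 chips; eligible A, B, C, D, E

Pot 1: 84 chips, eligible: A, B, C, D, E, F
Pot 2: 105 chips, eligible: A, B, C, D, E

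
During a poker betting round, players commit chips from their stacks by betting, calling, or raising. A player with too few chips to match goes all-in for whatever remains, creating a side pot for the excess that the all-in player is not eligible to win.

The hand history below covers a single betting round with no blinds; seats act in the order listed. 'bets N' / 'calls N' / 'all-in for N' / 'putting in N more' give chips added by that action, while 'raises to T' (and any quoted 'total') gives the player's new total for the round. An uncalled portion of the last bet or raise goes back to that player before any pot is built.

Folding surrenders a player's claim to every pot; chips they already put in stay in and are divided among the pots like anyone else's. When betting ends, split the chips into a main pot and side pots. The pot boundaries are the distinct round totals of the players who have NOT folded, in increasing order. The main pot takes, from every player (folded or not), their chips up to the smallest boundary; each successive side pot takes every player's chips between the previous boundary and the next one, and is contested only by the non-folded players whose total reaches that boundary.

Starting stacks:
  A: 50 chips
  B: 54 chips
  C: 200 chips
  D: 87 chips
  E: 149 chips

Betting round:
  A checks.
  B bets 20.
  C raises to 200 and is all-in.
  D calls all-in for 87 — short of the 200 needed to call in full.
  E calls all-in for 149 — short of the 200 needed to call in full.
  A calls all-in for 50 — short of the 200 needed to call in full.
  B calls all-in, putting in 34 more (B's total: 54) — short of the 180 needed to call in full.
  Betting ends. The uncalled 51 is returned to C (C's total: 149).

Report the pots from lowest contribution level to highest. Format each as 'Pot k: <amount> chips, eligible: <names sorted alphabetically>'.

Contributions (after 51 returned to C): A=50, B=54, C=149, D=87, E=149
Pot levels (distinct totals of non-folded players): 50, 54, 87, 149
Layer 1-50: 50 each from A, B, C, D, E = 50*5 = 250 chips; eligible A, B, C, D, E
Layer 51-54: 4 each from B, C, D, E = 4*4 = 16 chips; eligible B, C, D, E
Layer 55-87: 33 each from C, D, E = 33*3 = 99 chips; eligible C, D, E
Layer 88-149: 62 each from C, E = 62*2 = 124 chips; eligible C, E

Pot 1: 250 chips, eligible: A, B, C, D, E
Pot 2: 16 chips, eligible: B, C, D, E
Pot 3: 99 chips, eligible: C, D, E
Pot 4: 124 chips, eligible: C, E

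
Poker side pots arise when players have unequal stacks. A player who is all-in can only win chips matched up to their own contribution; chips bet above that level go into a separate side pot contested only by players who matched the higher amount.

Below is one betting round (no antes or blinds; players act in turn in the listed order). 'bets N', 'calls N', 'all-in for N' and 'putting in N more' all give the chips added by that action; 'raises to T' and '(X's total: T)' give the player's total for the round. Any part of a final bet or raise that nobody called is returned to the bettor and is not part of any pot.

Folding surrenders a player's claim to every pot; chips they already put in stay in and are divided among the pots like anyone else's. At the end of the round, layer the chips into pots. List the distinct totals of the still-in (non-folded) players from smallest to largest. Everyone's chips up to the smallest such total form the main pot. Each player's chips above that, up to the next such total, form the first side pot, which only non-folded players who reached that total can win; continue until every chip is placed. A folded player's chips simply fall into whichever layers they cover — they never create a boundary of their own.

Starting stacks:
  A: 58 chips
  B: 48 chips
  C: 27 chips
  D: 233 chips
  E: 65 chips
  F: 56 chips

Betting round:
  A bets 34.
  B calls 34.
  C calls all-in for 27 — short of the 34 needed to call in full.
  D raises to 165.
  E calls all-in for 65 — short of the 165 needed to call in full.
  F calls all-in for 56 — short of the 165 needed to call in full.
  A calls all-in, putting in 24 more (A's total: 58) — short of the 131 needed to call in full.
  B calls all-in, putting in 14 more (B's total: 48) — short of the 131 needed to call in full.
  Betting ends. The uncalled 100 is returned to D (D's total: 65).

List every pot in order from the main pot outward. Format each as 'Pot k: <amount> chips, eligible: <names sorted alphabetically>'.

Pot 1: 162 chips, eligible: A, B, C, D, E, F
Pot 2: 105 chips, eligible: A, B, D, E, F
Pot 3: 32 chips, eligible: A, D, E, F
Pot 4: 6 chips, eligible: A, D, E
Pot 5: 14 chips, eligible: D, E

Derivation:
Contributions (after 100 returned to D): A=58, B=48, C=27, D=65, E=65, F=56
Pot levels (distinct totals of non-folded players): 27, 48, 56, 58, 65
Layer 1-27: 27 each from A, B, C, D, E, F = 27*6 = 162 chips; eligible A, B, C, D, E, F
Layer 28-48: 21 each from A, B, D, E, F = 21*5 = 105 chips; eligible A, B, D, E, F
Layer 49-56: 8 each from A, D, E, F = 8*4 = 32 chips; eligible A, D, E, F
Layer 57-58: 2 each from A, D, E = 2*3 = 6 chips; eligible A, D, E
Layer 59-65: 7 each from D, E = 7*2 = 14 chips; eligible D, E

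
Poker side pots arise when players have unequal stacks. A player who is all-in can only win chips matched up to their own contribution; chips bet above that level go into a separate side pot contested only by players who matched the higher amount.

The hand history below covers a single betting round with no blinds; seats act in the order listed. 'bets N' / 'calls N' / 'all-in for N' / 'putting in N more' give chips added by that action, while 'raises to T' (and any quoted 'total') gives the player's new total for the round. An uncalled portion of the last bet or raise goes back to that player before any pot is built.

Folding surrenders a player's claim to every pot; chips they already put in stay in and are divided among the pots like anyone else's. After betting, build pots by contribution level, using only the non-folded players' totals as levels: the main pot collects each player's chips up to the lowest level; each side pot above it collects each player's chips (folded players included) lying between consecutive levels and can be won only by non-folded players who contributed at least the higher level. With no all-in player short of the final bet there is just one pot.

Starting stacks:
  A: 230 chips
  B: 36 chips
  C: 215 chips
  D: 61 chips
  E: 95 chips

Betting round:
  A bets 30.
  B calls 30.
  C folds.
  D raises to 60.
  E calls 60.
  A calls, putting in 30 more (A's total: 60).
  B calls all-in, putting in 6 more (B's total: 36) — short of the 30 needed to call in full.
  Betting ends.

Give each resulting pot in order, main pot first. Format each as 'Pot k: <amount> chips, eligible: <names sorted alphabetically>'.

Contributions: A=60, B=36, D=60, E=60
Folded: C
Pot levels (distinct totals of non-folded players): 36, 60
Layer 1-36: 36 each from A, B, D, E = 36*4 = 144 chips; eligible A, B, D, E
Layer 37-60: 24 each from A, D, E = 24*3 = 72 chips; eligible A, D, E

Pot 1: 144 chips, eligible: A, B, D, E
Pot 2: 72 chips, eligible: A, D, E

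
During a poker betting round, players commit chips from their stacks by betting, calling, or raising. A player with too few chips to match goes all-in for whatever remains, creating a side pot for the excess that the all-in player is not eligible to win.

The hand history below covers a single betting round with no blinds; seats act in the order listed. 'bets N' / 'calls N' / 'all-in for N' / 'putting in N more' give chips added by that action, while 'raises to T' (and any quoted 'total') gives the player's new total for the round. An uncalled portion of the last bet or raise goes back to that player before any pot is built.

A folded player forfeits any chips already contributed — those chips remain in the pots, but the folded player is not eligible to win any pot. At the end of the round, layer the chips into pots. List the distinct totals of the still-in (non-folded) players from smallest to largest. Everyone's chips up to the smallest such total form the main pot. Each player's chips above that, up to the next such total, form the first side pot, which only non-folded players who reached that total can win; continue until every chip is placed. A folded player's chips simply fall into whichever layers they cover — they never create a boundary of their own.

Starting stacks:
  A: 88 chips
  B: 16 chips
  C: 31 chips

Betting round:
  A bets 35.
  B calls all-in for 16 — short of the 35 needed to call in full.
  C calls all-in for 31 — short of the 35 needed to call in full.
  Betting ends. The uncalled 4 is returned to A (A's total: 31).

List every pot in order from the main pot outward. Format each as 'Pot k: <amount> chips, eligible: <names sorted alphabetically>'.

Pot 1: 48 chips, eligible: A, B, C
Pot 2: 30 chips, eligible: A, C

Derivation:
Contributions (after 4 returned to A): A=31, B=16, C=31
Pot levels (distinct totals of non-folded players): 16, 31
Layer 1-16: 16 each from A, B, C = 16*3 = 48 chips; eligible A, B, C
Layer 17-31: 15 each from A, C = 15*2 = 30 chips; eligible A, C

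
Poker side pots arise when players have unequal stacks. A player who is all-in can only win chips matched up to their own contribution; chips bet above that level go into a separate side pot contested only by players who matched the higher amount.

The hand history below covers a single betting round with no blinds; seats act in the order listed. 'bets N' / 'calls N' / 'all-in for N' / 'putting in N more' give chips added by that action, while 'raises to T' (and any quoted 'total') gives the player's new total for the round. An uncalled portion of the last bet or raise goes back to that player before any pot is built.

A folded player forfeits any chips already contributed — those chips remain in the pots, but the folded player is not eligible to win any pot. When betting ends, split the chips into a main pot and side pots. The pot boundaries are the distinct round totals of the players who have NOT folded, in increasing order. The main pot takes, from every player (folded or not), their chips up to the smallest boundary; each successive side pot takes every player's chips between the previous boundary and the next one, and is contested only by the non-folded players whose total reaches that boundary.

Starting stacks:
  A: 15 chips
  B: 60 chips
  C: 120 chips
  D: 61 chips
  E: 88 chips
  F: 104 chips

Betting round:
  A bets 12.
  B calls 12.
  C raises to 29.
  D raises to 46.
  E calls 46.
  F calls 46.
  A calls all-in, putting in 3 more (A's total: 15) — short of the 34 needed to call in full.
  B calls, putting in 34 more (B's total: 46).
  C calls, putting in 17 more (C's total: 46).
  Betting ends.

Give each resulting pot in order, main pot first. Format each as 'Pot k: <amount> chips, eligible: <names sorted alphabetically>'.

Pot 1: 90 chips, eligible: A, B, C, D, E, F
Pot 2: 155 chips, eligible: B, C, D, E, F

Derivation:
Contributions: A=15, B=46, C=46, D=46, E=46, F=46
Pot levels (distinct totals of non-folded players): 15, 46
Layer 1-15: 15 each from A, B, C, D, E, F = 15*6 = 90 chips; eligible A, B, C, D, E, F
Layer 16-46: 31 each from B, C, D, E, F = 31*5 = 155 chips; eligible B, C, D, E, F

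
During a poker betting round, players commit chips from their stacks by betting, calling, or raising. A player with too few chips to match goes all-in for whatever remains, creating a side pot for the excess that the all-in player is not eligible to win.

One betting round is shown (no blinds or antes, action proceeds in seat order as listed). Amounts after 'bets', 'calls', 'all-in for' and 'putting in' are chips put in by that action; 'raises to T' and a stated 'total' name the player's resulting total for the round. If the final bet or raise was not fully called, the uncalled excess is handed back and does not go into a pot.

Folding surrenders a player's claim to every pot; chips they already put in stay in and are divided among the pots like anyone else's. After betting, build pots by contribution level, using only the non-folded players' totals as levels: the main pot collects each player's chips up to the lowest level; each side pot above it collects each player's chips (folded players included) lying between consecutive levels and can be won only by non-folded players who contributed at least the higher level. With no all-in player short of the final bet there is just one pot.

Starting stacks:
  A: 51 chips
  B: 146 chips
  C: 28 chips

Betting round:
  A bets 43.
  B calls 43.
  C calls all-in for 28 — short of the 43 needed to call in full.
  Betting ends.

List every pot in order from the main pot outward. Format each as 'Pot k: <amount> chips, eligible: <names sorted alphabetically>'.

Pot 1: 84 chips, eligible: A, B, C
Pot 2: 30 chips, eligible: A, B

Derivation:
Contributions: A=43, B=43, C=28
Pot levels (distinct totals of non-folded players): 28, 43
Layer 1-28: 28 each from A, B, C = 28*3 = 84 chips; eligible A, B, C
Layer 29-43: 15 each from A, B = 15*2 = 30 chips; eligible A, B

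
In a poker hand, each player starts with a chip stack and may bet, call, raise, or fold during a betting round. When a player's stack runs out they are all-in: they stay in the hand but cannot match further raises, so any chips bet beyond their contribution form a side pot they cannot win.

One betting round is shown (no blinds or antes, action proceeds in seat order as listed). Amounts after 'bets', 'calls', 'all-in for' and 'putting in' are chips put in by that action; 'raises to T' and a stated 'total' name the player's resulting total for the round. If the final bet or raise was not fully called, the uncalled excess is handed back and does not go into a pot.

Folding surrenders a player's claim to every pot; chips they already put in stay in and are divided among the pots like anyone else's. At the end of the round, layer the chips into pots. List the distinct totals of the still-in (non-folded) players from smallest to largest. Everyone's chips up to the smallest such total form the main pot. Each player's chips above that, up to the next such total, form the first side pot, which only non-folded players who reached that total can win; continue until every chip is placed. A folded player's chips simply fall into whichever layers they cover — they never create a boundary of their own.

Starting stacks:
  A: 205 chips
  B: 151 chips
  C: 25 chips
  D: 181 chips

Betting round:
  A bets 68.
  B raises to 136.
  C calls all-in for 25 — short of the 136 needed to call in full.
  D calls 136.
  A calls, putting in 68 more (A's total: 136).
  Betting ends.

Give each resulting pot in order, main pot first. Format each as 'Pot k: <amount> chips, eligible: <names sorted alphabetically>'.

Contributions: A=136, B=136, C=25, D=136
Pot levels (distinct totals of non-folded players): 25, 136
Layer 1-25: 25 each from A, B, C, D = 25*4 = 100 chips; eligible A, B, C, D
Layer 26-136: 111 each from A, B, D = 111*3 = 333 chips; eligible A, B, D

Pot 1: 100 chips, eligible: A, B, C, D
Pot 2: 333 chips, eligible: A, B, D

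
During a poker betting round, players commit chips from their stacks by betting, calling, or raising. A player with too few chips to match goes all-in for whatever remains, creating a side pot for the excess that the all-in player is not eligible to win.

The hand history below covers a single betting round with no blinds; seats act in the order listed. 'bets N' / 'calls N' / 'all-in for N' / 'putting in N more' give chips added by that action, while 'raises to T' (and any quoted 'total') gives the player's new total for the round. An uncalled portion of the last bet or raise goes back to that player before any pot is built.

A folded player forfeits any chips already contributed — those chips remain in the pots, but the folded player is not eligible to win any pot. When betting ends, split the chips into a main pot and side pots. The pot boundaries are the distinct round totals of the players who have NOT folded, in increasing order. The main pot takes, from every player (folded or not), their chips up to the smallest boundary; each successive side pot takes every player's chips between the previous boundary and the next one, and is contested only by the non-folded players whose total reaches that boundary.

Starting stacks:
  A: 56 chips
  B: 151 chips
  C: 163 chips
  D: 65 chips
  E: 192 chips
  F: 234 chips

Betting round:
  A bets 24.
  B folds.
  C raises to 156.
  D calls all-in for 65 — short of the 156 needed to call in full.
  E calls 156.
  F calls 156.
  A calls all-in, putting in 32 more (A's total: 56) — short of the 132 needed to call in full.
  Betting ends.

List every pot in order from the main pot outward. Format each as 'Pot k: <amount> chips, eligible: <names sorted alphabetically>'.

Contributions: A=56, C=156, D=65, E=156, F=156
Folded: B
Pot levels (distinct totals of non-folded players): 56, 65, 156
Layer 1-56: 56 each from A, C, D, E, F = 56*5 = 280 chips; eligible A, C, D, E, F
Layer 57-65: 9 each from C, D, E, F = 9*4 = 36 chips; eligible C, D, E, F
Layer 66-156: 91 each from C, E, F = 91*3 = 273 chips; eligible C, E, F

Pot 1: 280 chips, eligible: A, C, D, E, F
Pot 2: 36 chips, eligible: C, D, E, F
Pot 3: 273 chips, eligible: C, E, F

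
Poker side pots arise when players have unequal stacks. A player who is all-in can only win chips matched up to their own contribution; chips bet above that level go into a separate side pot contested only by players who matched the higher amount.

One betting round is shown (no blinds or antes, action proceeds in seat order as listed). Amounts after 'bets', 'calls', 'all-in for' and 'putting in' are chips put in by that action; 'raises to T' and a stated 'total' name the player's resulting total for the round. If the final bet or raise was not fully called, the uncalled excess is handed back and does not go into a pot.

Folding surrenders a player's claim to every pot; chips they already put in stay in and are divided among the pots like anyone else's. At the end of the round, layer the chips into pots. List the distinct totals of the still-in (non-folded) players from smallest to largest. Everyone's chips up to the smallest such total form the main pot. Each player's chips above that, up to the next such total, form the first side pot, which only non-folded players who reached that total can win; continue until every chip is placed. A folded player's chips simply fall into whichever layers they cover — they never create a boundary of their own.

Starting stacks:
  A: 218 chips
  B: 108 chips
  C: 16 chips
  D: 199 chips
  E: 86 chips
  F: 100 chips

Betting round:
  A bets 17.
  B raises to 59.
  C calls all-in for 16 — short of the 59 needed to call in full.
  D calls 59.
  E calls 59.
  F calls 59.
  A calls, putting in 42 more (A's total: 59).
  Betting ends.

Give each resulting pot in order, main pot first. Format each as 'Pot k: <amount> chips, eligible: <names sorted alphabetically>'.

Pot 1: 96 chips, eligible: A, B, C, D, E, F
Pot 2: 215 chips, eligible: A, B, D, E, F

Derivation:
Contributions: A=59, B=59, C=16, D=59, E=59, F=59
Pot levels (distinct totals of non-folded players): 16, 59
Layer 1-16: 16 each from A, B, C, D, E, F = 16*6 = 96 chips; eligible A, B, C, D, E, F
Layer 17-59: 43 each from A, B, D, E, F = 43*5 = 215 chips; eligible A, B, D, E, F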